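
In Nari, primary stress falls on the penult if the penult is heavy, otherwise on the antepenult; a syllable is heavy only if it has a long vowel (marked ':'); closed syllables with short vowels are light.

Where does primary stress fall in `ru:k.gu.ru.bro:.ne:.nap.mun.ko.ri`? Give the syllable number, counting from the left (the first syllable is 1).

7

Weights: 7 mun L, 8 ko L, 9 ri L.
The penult (syllable 8, ko) is light, so stress falls on the antepenult (syllable 7, mun).
Primary stress: syllable 7 → ru:k.gu.ru.bro:.ne:.nap.ˈmun.ko.ri.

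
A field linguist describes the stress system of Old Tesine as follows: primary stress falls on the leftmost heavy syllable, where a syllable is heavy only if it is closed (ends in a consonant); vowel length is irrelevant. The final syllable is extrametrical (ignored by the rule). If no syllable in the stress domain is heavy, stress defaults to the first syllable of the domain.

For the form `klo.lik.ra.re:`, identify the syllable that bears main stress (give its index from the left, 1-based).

The final syllable (4, re:) is extrametrical; the stress domain is syllables 1–3.
Weights: 1 klo L, 2 lik H, 3 ra L.
Heavy syllables in the domain: 2. The leftmost is syllable 2 (lik).
Primary stress: syllable 2 → klo.ˈlik.ra.re:.

2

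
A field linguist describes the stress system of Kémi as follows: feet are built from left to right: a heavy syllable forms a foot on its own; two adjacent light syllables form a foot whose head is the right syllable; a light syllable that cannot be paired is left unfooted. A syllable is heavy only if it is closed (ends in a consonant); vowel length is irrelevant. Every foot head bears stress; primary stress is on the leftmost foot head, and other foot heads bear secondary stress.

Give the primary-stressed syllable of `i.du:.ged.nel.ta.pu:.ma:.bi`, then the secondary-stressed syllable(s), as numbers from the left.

primary 2, secondary 3, 4, 6, 8

Weights: 1 i L, 2 du: L, 3 ged H, 4 nel H, 5 ta L, 6 pu: L, 7 ma: L, 8 bi L.
Parse left to right (heavy = foot alone; LL = one foot; stranded L unfooted): (i.ˈdu:) (ˈged) (ˈnel) (ta.ˈpu:) (ma:.ˈbi).
Foot heads: 2, 3, 4, 6, 8.
Primary stress on the leftmost head = syllable 2.
Secondary stress on 3, 4, 6, 8: i.ˈdu:.ˌged.ˌnel.ta.ˌpu:.ma:.ˌbi.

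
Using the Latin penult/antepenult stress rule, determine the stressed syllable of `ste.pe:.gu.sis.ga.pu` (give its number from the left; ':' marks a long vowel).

Classical Latin: stress the penult if heavy (long vowel or closed), else the antepenult.
Weights: 4 sis H, 5 ga L, 6 pu L.
The penult (syllable 5, ga) is light, so stress falls on the antepenult (syllable 4, sis).
Stress on syllable 4: ste.pe:.gu.ˈsis.ga.pu.

4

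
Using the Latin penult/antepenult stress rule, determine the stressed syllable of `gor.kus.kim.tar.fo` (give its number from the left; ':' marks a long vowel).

4

Classical Latin: stress the penult if heavy (long vowel or closed), else the antepenult.
Weights: 3 kim H, 4 tar H, 5 fo L.
The penult (syllable 4, tar) is heavy, so it takes stress.
Stress on syllable 4: gor.kus.kim.ˈtar.fo.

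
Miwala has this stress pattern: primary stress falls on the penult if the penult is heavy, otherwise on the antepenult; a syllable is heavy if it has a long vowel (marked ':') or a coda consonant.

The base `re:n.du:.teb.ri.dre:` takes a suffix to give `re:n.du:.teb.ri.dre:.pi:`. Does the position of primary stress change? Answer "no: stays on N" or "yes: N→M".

Base `re:n.du:.teb.ri.dre:` (5 syllables):
  Weights: 3 teb H, 4 ri L, 5 dre: H.
  The penult (syllable 4, ri) is light, so stress falls on the antepenult (syllable 3, teb).
  → primary stress on syllable 3.
Suffixed `re:n.du:.teb.ri.dre:.pi:` (6 syllables):
  Weights: 4 ri L, 5 dre: H, 6 pi: H.
  The penult (syllable 5, dre:) is heavy, so it takes stress.
  → primary stress on syllable 5.

yes: 3→5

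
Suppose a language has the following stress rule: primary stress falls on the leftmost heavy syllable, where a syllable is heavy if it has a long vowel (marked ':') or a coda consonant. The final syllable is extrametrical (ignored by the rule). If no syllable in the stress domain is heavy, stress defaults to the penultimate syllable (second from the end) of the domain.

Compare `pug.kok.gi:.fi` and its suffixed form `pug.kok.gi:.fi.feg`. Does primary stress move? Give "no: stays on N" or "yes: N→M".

no: stays on 1

Base `pug.kok.gi:.fi` (4 syllables):
  The final syllable (4, fi) is extrametrical; the stress domain is syllables 1–3.
  Weights: 1 pug H, 2 kok H, 3 gi: H.
  Heavy syllables in the domain: 1, 2, 3. The leftmost is syllable 1 (pug).
  → primary stress on syllable 1.
Suffixed `pug.kok.gi:.fi.feg` (5 syllables):
  The final syllable (5, feg) is extrametrical; the stress domain is syllables 1–4.
  Weights: 1 pug H, 2 kok H, 3 gi: H, 4 fi L.
  Heavy syllables in the domain: 1, 2, 3. The leftmost is syllable 1 (pug).
  → primary stress on syllable 1.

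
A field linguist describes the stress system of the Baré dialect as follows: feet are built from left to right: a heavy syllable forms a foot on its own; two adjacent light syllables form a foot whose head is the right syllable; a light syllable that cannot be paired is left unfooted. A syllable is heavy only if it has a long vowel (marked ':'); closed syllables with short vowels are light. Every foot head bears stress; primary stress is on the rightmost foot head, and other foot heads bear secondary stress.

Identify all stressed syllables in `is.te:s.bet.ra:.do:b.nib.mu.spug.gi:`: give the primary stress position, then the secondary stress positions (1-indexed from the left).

Weights: 1 is L, 2 te:s H, 3 bet L, 4 ra: H, 5 do:b H, 6 nib L, 7 mu L, 8 spug L, 9 gi: H.
Parse left to right (heavy = foot alone; LL = one foot; stranded L unfooted): is (ˈte:s) bet (ˈra:) (ˈdo:b) (nib.ˈmu) spug (ˈgi:).
Foot heads: 2, 4, 5, 7, 9.
Primary stress on the rightmost head = syllable 9.
Secondary stress on 2, 4, 5, 7: is.ˌte:s.bet.ˌra:.ˌdo:b.nib.ˌmu.spug.ˈgi:.

primary 9, secondary 2, 4, 5, 7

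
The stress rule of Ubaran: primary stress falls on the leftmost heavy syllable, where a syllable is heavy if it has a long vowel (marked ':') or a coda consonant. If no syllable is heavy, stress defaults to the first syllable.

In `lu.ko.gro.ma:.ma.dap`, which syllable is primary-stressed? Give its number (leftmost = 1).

Weights: 1 lu L, 2 ko L, 3 gro L, 4 ma: H, 5 ma L, 6 dap H.
Heavy syllables in the domain: 4, 6. The leftmost is syllable 4 (ma:).
Primary stress: syllable 4 → lu.ko.gro.ˈma:.ma.dap.

4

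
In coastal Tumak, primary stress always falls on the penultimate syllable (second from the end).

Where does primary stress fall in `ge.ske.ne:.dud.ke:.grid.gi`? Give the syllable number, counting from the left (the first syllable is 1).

The word has 7 syllables; the penultimate syllable (second from the end) is syllable 6 (grid).
Primary stress: syllable 6 → ge.ske.ne:.dud.ke:.ˈgrid.gi.

6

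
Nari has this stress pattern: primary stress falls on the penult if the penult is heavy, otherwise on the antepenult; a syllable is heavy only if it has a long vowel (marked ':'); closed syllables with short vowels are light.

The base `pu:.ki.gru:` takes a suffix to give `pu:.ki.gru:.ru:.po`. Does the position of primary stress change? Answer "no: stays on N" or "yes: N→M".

Base `pu:.ki.gru:` (3 syllables):
  Weights: 1 pu: H, 2 ki L, 3 gru: H.
  The penult (syllable 2, ki) is light, so stress falls on the antepenult (syllable 1, pu:).
  → primary stress on syllable 1.
Suffixed `pu:.ki.gru:.ru:.po` (5 syllables):
  Weights: 3 gru: H, 4 ru: H, 5 po L.
  The penult (syllable 4, ru:) is heavy, so it takes stress.
  → primary stress on syllable 4.

yes: 1→4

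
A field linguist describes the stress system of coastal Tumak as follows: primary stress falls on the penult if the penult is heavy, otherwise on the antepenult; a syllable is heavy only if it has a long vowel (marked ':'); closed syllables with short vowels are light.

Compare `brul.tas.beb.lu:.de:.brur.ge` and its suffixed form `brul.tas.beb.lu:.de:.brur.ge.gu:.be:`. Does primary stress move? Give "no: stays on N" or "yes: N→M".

yes: 5→8

Base `brul.tas.beb.lu:.de:.brur.ge` (7 syllables):
  Weights: 5 de: H, 6 brur L, 7 ge L.
  The penult (syllable 6, brur) is light, so stress falls on the antepenult (syllable 5, de:).
  → primary stress on syllable 5.
Suffixed `brul.tas.beb.lu:.de:.brur.ge.gu:.be:` (9 syllables):
  Weights: 7 ge L, 8 gu: H, 9 be: H.
  The penult (syllable 8, gu:) is heavy, so it takes stress.
  → primary stress on syllable 8.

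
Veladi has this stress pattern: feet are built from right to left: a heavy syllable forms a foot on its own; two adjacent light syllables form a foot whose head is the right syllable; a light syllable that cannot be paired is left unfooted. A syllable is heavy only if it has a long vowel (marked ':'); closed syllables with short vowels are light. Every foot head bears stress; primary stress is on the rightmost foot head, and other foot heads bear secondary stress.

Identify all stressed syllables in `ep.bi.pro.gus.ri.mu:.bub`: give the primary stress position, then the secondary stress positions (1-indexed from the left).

primary 6, secondary 3, 5

Weights: 1 ep L, 2 bi L, 3 pro L, 4 gus L, 5 ri L, 6 mu: H, 7 bub L.
Parse right to left (heavy = foot alone; LL = one foot; stranded L unfooted): ep (bi.ˈpro) (gus.ˈri) (ˈmu:) bub.
Foot heads: 3, 5, 6.
Primary stress on the rightmost head = syllable 6.
Secondary stress on 3, 5: ep.bi.ˌpro.gus.ˌri.ˈmu:.bub.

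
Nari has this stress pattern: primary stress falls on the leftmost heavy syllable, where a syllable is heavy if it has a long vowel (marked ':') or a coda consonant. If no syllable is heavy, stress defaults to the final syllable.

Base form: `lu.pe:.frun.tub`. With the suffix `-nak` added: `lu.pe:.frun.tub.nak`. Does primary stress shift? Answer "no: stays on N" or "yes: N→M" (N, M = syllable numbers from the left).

Base `lu.pe:.frun.tub` (4 syllables):
  Weights: 1 lu L, 2 pe: H, 3 frun H, 4 tub H.
  Heavy syllables in the domain: 2, 3, 4. The leftmost is syllable 2 (pe:).
  → primary stress on syllable 2.
Suffixed `lu.pe:.frun.tub.nak` (5 syllables):
  Weights: 1 lu L, 2 pe: H, 3 frun H, 4 tub H, 5 nak H.
  Heavy syllables in the domain: 2, 3, 4, 5. The leftmost is syllable 2 (pe:).
  → primary stress on syllable 2.

no: stays on 2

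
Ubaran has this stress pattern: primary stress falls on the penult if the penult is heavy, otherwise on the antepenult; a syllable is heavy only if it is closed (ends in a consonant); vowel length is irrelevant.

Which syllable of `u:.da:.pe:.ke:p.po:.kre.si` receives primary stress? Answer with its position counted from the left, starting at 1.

Weights: 5 po: L, 6 kre L, 7 si L.
The penult (syllable 6, kre) is light, so stress falls on the antepenult (syllable 5, po:).
Primary stress: syllable 5 → u:.da:.pe:.ke:p.ˈpo:.kre.si.

5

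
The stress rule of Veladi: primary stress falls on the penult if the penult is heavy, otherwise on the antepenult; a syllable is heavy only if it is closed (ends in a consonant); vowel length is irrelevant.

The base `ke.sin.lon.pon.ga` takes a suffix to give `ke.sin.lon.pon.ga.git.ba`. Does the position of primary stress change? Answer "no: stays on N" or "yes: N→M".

yes: 4→6

Base `ke.sin.lon.pon.ga` (5 syllables):
  Weights: 3 lon H, 4 pon H, 5 ga L.
  The penult (syllable 4, pon) is heavy, so it takes stress.
  → primary stress on syllable 4.
Suffixed `ke.sin.lon.pon.ga.git.ba` (7 syllables):
  Weights: 5 ga L, 6 git H, 7 ba L.
  The penult (syllable 6, git) is heavy, so it takes stress.
  → primary stress on syllable 6.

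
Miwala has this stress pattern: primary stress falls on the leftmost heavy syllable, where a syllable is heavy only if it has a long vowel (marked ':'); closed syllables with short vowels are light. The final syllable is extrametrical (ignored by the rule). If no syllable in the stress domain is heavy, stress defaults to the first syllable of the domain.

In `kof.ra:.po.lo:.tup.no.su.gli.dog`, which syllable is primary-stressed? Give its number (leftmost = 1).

2

The final syllable (9, dog) is extrametrical; the stress domain is syllables 1–8.
Weights: 1 kof L, 2 ra: H, 3 po L, 4 lo: H, 5 tup L, 6 no L, 7 su L, 8 gli L.
Heavy syllables in the domain: 2, 4. The leftmost is syllable 2 (ra:).
Primary stress: syllable 2 → kof.ˈra:.po.lo:.tup.no.su.gli.dog.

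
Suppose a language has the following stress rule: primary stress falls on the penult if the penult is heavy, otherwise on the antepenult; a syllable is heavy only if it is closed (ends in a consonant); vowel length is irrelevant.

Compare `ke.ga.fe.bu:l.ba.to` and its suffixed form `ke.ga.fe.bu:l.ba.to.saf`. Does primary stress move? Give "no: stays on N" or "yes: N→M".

Base `ke.ga.fe.bu:l.ba.to` (6 syllables):
  Weights: 4 bu:l H, 5 ba L, 6 to L.
  The penult (syllable 5, ba) is light, so stress falls on the antepenult (syllable 4, bu:l).
  → primary stress on syllable 4.
Suffixed `ke.ga.fe.bu:l.ba.to.saf` (7 syllables):
  Weights: 5 ba L, 6 to L, 7 saf H.
  The penult (syllable 6, to) is light, so stress falls on the antepenult (syllable 5, ba).
  → primary stress on syllable 5.

yes: 4→5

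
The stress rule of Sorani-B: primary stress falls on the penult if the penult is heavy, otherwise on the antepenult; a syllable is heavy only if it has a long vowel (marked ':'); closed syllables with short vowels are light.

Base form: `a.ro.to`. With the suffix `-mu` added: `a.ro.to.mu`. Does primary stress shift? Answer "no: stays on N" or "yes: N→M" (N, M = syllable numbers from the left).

yes: 1→2

Base `a.ro.to` (3 syllables):
  Weights: 1 a L, 2 ro L, 3 to L.
  The penult (syllable 2, ro) is light, so stress falls on the antepenult (syllable 1, a).
  → primary stress on syllable 1.
Suffixed `a.ro.to.mu` (4 syllables):
  Weights: 2 ro L, 3 to L, 4 mu L.
  The penult (syllable 3, to) is light, so stress falls on the antepenult (syllable 2, ro).
  → primary stress on syllable 2.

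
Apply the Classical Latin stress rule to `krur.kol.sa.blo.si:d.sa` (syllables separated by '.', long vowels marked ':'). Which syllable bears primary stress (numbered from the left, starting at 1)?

5

Classical Latin: stress the penult if heavy (long vowel or closed), else the antepenult.
Weights: 4 blo L, 5 si:d H, 6 sa L.
The penult (syllable 5, si:d) is heavy, so it takes stress.
Stress on syllable 5: krur.kol.sa.blo.ˈsi:d.sa.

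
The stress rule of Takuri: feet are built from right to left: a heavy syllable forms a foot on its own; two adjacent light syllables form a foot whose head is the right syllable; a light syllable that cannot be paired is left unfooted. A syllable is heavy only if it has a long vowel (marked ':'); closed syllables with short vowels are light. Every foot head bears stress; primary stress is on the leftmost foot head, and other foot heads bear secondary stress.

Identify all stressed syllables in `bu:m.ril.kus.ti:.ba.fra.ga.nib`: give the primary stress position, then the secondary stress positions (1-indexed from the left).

Weights: 1 bu:m H, 2 ril L, 3 kus L, 4 ti: H, 5 ba L, 6 fra L, 7 ga L, 8 nib L.
Parse right to left (heavy = foot alone; LL = one foot; stranded L unfooted): (ˈbu:m) (ril.ˈkus) (ˈti:) (ba.ˈfra) (ga.ˈnib).
Foot heads: 1, 3, 4, 6, 8.
Primary stress on the leftmost head = syllable 1.
Secondary stress on 3, 4, 6, 8: ˈbu:m.ril.ˌkus.ˌti:.ba.ˌfra.ga.ˌnib.

primary 1, secondary 3, 4, 6, 8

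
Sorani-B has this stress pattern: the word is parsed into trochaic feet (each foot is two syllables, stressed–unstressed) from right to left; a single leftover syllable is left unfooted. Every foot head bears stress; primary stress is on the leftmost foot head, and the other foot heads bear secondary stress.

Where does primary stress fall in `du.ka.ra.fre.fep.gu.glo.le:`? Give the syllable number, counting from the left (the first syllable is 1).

Parse right to left into trochaic (ˈσσ) feet: (ˈdu.ka) (ˈra.fre) (ˈfep.gu) (ˈglo.le:).
Foot heads (stressed positions): 1, 3, 5, 7.
End Rule Leftmost: primary stress on the leftmost head = syllable 1.
Primary stress: syllable 1 → ˈdu.ka.ra.fre.fep.gu.glo.le:.

1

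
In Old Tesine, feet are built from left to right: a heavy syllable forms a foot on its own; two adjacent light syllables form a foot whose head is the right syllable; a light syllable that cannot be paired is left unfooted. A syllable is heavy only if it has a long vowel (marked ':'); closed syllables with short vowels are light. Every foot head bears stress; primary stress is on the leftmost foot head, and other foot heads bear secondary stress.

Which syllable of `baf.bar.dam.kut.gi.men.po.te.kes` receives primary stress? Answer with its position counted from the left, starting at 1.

Weights: 1 baf L, 2 bar L, 3 dam L, 4 kut L, 5 gi L, 6 men L, 7 po L, 8 te L, 9 kes L.
Parse left to right (heavy = foot alone; LL = one foot; stranded L unfooted): (baf.ˈbar) (dam.ˈkut) (gi.ˈmen) (po.ˈte) kes.
Foot heads: 2, 4, 6, 8.
Primary stress on the leftmost head = syllable 2.
Primary stress: syllable 2 → baf.ˈbar.dam.kut.gi.men.po.te.kes.

2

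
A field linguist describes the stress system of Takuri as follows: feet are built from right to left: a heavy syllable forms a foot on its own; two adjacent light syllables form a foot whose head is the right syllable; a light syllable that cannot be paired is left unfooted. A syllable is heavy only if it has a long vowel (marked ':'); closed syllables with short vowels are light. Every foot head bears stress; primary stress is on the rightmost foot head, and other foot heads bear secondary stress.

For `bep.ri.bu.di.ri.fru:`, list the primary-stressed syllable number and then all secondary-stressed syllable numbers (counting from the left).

Weights: 1 bep L, 2 ri L, 3 bu L, 4 di L, 5 ri L, 6 fru: H.
Parse right to left (heavy = foot alone; LL = one foot; stranded L unfooted): bep (ri.ˈbu) (di.ˈri) (ˈfru:).
Foot heads: 3, 5, 6.
Primary stress on the rightmost head = syllable 6.
Secondary stress on 3, 5: bep.ri.ˌbu.di.ˌri.ˈfru:.

primary 6, secondary 3, 5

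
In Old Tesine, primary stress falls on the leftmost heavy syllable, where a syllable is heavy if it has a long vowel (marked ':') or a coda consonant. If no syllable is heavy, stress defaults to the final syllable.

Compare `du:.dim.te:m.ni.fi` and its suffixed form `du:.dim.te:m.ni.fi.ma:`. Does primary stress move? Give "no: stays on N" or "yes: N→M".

no: stays on 1

Base `du:.dim.te:m.ni.fi` (5 syllables):
  Weights: 1 du: H, 2 dim H, 3 te:m H, 4 ni L, 5 fi L.
  Heavy syllables in the domain: 1, 2, 3. The leftmost is syllable 1 (du:).
  → primary stress on syllable 1.
Suffixed `du:.dim.te:m.ni.fi.ma:` (6 syllables):
  Weights: 1 du: H, 2 dim H, 3 te:m H, 4 ni L, 5 fi L, 6 ma: H.
  Heavy syllables in the domain: 1, 2, 3, 6. The leftmost is syllable 1 (du:).
  → primary stress on syllable 1.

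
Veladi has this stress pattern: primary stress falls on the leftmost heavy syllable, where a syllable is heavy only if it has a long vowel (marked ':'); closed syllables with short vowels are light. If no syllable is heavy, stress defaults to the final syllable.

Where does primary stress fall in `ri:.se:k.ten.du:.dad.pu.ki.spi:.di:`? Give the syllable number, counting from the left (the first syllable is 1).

1

Weights: 1 ri: H, 2 se:k H, 3 ten L, 4 du: H, 5 dad L, 6 pu L, 7 ki L, 8 spi: H, 9 di: H.
Heavy syllables in the domain: 1, 2, 4, 8, 9. The leftmost is syllable 1 (ri:).
Primary stress: syllable 1 → ˈri:.se:k.ten.du:.dad.pu.ki.spi:.di:.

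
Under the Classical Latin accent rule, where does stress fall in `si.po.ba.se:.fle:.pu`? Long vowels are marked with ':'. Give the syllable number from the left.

5

Classical Latin: stress the penult if heavy (long vowel or closed), else the antepenult.
Weights: 4 se: H, 5 fle: H, 6 pu L.
The penult (syllable 5, fle:) is heavy, so it takes stress.
Stress on syllable 5: si.po.ba.se:.ˈfle:.pu.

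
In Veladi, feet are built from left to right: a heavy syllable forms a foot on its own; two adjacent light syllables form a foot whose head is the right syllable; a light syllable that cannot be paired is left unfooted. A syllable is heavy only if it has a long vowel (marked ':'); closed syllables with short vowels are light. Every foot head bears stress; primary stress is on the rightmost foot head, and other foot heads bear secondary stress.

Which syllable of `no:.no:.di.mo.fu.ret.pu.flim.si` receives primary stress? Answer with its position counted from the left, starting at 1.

Weights: 1 no: H, 2 no: H, 3 di L, 4 mo L, 5 fu L, 6 ret L, 7 pu L, 8 flim L, 9 si L.
Parse left to right (heavy = foot alone; LL = one foot; stranded L unfooted): (ˈno:) (ˈno:) (di.ˈmo) (fu.ˈret) (pu.ˈflim) si.
Foot heads: 1, 2, 4, 6, 8.
Primary stress on the rightmost head = syllable 8.
Primary stress: syllable 8 → no:.no:.di.mo.fu.ret.pu.ˈflim.si.

8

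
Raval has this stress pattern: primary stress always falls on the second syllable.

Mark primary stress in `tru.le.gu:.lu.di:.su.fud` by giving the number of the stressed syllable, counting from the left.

2

The word has 7 syllables; the second syllable is syllable 2 (le).
Primary stress: syllable 2 → tru.ˈle.gu:.lu.di:.su.fud.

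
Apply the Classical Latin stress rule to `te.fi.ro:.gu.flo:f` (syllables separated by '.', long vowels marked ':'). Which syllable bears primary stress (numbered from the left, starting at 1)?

3

Classical Latin: stress the penult if heavy (long vowel or closed), else the antepenult.
Weights: 3 ro: H, 4 gu L, 5 flo:f H.
The penult (syllable 4, gu) is light, so stress falls on the antepenult (syllable 3, ro:).
Stress on syllable 3: te.fi.ˈro:.gu.flo:f.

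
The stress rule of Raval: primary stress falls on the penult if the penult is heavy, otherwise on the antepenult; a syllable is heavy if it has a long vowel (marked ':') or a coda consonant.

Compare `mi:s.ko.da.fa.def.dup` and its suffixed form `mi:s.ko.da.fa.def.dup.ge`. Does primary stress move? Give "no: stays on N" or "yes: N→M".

Base `mi:s.ko.da.fa.def.dup` (6 syllables):
  Weights: 4 fa L, 5 def H, 6 dup H.
  The penult (syllable 5, def) is heavy, so it takes stress.
  → primary stress on syllable 5.
Suffixed `mi:s.ko.da.fa.def.dup.ge` (7 syllables):
  Weights: 5 def H, 6 dup H, 7 ge L.
  The penult (syllable 6, dup) is heavy, so it takes stress.
  → primary stress on syllable 6.

yes: 5→6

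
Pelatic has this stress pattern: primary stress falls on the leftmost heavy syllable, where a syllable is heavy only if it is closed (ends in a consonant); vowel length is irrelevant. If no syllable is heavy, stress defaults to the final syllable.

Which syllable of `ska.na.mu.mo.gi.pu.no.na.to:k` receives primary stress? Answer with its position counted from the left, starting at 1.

9

Weights: 1 ska L, 2 na L, 3 mu L, 4 mo L, 5 gi L, 6 pu L, 7 no L, 8 na L, 9 to:k H.
Heavy syllables in the domain: 9. The leftmost is syllable 9 (to:k).
Primary stress: syllable 9 → ska.na.mu.mo.gi.pu.no.na.ˈto:k.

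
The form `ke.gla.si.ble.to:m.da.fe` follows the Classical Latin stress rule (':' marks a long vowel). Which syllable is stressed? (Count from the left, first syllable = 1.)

Classical Latin: stress the penult if heavy (long vowel or closed), else the antepenult.
Weights: 5 to:m H, 6 da L, 7 fe L.
The penult (syllable 6, da) is light, so stress falls on the antepenult (syllable 5, to:m).
Stress on syllable 5: ke.gla.si.ble.ˈto:m.da.fe.

5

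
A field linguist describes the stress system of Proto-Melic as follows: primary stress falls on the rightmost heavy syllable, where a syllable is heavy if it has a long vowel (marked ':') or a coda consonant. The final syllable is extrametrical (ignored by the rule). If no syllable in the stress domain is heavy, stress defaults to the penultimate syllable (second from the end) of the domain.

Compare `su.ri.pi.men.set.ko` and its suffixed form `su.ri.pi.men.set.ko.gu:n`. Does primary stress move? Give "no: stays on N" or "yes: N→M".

no: stays on 5

Base `su.ri.pi.men.set.ko` (6 syllables):
  The final syllable (6, ko) is extrametrical; the stress domain is syllables 1–5.
  Weights: 1 su L, 2 ri L, 3 pi L, 4 men H, 5 set H.
  Heavy syllables in the domain: 4, 5. The rightmost is syllable 5 (set).
  → primary stress on syllable 5.
Suffixed `su.ri.pi.men.set.ko.gu:n` (7 syllables):
  The final syllable (7, gu:n) is extrametrical; the stress domain is syllables 1–6.
  Weights: 1 su L, 2 ri L, 3 pi L, 4 men H, 5 set H, 6 ko L.
  Heavy syllables in the domain: 4, 5. The rightmost is syllable 5 (set).
  → primary stress on syllable 5.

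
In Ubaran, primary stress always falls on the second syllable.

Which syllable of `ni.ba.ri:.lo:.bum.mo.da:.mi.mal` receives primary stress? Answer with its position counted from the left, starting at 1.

The word has 9 syllables; the second syllable is syllable 2 (ba).
Primary stress: syllable 2 → ni.ˈba.ri:.lo:.bum.mo.da:.mi.mal.

2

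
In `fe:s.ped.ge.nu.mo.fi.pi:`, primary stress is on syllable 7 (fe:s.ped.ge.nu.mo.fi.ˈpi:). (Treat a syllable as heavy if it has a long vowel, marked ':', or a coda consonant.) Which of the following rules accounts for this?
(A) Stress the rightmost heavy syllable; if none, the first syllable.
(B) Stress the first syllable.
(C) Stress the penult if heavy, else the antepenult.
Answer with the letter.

A

Rule A → syllable 7 ✓.
Rule B → syllable 1 (observed: 7).
Rule C → syllable 5 (observed: 7).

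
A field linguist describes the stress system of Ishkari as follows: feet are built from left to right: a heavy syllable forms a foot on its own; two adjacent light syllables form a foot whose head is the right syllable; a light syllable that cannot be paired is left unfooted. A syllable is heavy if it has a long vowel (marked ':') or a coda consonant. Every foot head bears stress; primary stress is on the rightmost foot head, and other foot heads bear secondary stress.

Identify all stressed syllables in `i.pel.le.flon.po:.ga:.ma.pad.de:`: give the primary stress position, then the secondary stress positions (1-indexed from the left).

primary 9, secondary 2, 4, 5, 6, 8

Weights: 1 i L, 2 pel H, 3 le L, 4 flon H, 5 po: H, 6 ga: H, 7 ma L, 8 pad H, 9 de: H.
Parse left to right (heavy = foot alone; LL = one foot; stranded L unfooted): i (ˈpel) le (ˈflon) (ˈpo:) (ˈga:) ma (ˈpad) (ˈde:).
Foot heads: 2, 4, 5, 6, 8, 9.
Primary stress on the rightmost head = syllable 9.
Secondary stress on 2, 4, 5, 6, 8: i.ˌpel.le.ˌflon.ˌpo:.ˌga:.ma.ˌpad.ˈde:.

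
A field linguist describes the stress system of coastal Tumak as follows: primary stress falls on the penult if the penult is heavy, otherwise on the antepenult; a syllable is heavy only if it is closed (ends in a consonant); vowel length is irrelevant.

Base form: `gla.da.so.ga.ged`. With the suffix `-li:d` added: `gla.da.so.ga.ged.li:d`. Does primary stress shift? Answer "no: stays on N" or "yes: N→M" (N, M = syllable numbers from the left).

yes: 3→5

Base `gla.da.so.ga.ged` (5 syllables):
  Weights: 3 so L, 4 ga L, 5 ged H.
  The penult (syllable 4, ga) is light, so stress falls on the antepenult (syllable 3, so).
  → primary stress on syllable 3.
Suffixed `gla.da.so.ga.ged.li:d` (6 syllables):
  Weights: 4 ga L, 5 ged H, 6 li:d H.
  The penult (syllable 5, ged) is heavy, so it takes stress.
  → primary stress on syllable 5.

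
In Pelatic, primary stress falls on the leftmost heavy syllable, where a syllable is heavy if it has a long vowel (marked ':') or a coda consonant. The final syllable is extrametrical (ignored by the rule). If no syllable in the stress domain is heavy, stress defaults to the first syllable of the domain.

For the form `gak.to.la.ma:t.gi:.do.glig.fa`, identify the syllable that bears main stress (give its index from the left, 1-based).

1

The final syllable (8, fa) is extrametrical; the stress domain is syllables 1–7.
Weights: 1 gak H, 2 to L, 3 la L, 4 ma:t H, 5 gi: H, 6 do L, 7 glig H.
Heavy syllables in the domain: 1, 4, 5, 7. The leftmost is syllable 1 (gak).
Primary stress: syllable 1 → ˈgak.to.la.ma:t.gi:.do.glig.fa.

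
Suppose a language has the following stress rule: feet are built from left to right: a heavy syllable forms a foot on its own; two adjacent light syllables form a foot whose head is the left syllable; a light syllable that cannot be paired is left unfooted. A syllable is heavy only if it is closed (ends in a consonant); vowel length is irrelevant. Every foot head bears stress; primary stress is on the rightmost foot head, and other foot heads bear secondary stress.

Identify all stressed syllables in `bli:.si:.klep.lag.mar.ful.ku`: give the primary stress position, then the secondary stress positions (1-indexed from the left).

Weights: 1 bli: L, 2 si: L, 3 klep H, 4 lag H, 5 mar H, 6 ful H, 7 ku L.
Parse left to right (heavy = foot alone; LL = one foot; stranded L unfooted): (ˈbli:.si:) (ˈklep) (ˈlag) (ˈmar) (ˈful) ku.
Foot heads: 1, 3, 4, 5, 6.
Primary stress on the rightmost head = syllable 6.
Secondary stress on 1, 3, 4, 5: ˌbli:.si:.ˌklep.ˌlag.ˌmar.ˈful.ku.

primary 6, secondary 1, 3, 4, 5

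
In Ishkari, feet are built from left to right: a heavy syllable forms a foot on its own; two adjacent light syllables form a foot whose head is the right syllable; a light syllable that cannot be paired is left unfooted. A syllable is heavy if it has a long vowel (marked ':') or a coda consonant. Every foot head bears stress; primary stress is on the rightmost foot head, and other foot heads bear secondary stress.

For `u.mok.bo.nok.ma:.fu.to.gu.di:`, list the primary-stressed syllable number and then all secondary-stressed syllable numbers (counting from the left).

primary 9, secondary 2, 4, 5, 7

Weights: 1 u L, 2 mok H, 3 bo L, 4 nok H, 5 ma: H, 6 fu L, 7 to L, 8 gu L, 9 di: H.
Parse left to right (heavy = foot alone; LL = one foot; stranded L unfooted): u (ˈmok) bo (ˈnok) (ˈma:) (fu.ˈto) gu (ˈdi:).
Foot heads: 2, 4, 5, 7, 9.
Primary stress on the rightmost head = syllable 9.
Secondary stress on 2, 4, 5, 7: u.ˌmok.bo.ˌnok.ˌma:.fu.ˌto.gu.ˈdi:.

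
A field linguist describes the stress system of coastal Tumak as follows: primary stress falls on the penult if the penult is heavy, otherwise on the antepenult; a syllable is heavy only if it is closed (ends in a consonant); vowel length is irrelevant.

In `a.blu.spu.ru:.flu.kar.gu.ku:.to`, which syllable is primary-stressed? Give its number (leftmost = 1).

7

Weights: 7 gu L, 8 ku: L, 9 to L.
The penult (syllable 8, ku:) is light, so stress falls on the antepenult (syllable 7, gu).
Primary stress: syllable 7 → a.blu.spu.ru:.flu.kar.ˈgu.ku:.to.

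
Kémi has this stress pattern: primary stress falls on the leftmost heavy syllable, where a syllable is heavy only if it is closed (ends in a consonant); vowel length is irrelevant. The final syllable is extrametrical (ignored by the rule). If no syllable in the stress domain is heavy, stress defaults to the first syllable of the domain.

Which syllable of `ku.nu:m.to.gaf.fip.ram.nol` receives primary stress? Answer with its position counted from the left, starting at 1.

The final syllable (7, nol) is extrametrical; the stress domain is syllables 1–6.
Weights: 1 ku L, 2 nu:m H, 3 to L, 4 gaf H, 5 fip H, 6 ram H.
Heavy syllables in the domain: 2, 4, 5, 6. The leftmost is syllable 2 (nu:m).
Primary stress: syllable 2 → ku.ˈnu:m.to.gaf.fip.ram.nol.

2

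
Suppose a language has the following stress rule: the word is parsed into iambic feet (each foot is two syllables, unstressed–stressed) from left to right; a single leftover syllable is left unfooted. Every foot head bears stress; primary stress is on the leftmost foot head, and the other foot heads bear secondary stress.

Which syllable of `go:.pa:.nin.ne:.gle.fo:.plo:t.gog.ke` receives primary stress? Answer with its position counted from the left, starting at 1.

2

Parse left to right into iambic (σˈσ) feet: (go:.ˈpa:) (nin.ˈne:) (gle.ˈfo:) (plo:t.ˈgog) ke. Syllable 9 is left unfooted.
Foot heads (stressed positions): 2, 4, 6, 8.
End Rule Leftmost: primary stress on the leftmost head = syllable 2.
Primary stress: syllable 2 → go:.ˈpa:.nin.ne:.gle.fo:.plo:t.gog.ke.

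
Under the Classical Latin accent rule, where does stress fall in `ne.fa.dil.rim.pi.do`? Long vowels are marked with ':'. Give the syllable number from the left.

Classical Latin: stress the penult if heavy (long vowel or closed), else the antepenult.
Weights: 4 rim H, 5 pi L, 6 do L.
The penult (syllable 5, pi) is light, so stress falls on the antepenult (syllable 4, rim).
Stress on syllable 4: ne.fa.dil.ˈrim.pi.do.

4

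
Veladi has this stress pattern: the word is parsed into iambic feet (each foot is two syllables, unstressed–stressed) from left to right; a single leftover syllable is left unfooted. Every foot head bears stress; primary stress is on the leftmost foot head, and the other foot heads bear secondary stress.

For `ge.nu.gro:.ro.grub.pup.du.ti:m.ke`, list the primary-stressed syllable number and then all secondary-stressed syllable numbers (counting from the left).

primary 2, secondary 4, 6, 8

Parse left to right into iambic (σˈσ) feet: (ge.ˈnu) (gro:.ˈro) (grub.ˈpup) (du.ˈti:m) ke. Syllable 9 is left unfooted.
Foot heads (stressed positions): 2, 4, 6, 8.
End Rule Leftmost: primary stress on the leftmost head = syllable 2.
Secondary stress on 4, 6, 8: ge.ˈnu.gro:.ˌro.grub.ˌpup.du.ˌti:m.ke.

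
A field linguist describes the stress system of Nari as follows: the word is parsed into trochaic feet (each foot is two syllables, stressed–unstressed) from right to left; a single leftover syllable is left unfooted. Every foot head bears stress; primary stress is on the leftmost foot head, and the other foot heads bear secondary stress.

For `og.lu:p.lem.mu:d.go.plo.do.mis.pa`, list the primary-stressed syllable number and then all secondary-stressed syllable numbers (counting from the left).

primary 2, secondary 4, 6, 8

Parse right to left into trochaic (ˈσσ) feet: og (ˈlu:p.lem) (ˈmu:d.go) (ˈplo.do) (ˈmis.pa). Syllable 1 is left unfooted.
Foot heads (stressed positions): 2, 4, 6, 8.
End Rule Leftmost: primary stress on the leftmost head = syllable 2.
Secondary stress on 4, 6, 8: og.ˈlu:p.lem.ˌmu:d.go.ˌplo.do.ˌmis.pa.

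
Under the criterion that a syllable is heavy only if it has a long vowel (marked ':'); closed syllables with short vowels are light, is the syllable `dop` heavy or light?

`dop`: short vowel, closed (coda /p/). Short vowel → light.

light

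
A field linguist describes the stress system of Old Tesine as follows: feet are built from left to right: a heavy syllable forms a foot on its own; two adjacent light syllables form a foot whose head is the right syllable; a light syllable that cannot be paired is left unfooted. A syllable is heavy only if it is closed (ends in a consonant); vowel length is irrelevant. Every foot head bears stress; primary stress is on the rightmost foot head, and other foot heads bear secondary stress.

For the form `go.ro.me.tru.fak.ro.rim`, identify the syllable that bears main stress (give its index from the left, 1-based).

Weights: 1 go L, 2 ro L, 3 me L, 4 tru L, 5 fak H, 6 ro L, 7 rim H.
Parse left to right (heavy = foot alone; LL = one foot; stranded L unfooted): (go.ˈro) (me.ˈtru) (ˈfak) ro (ˈrim).
Foot heads: 2, 4, 5, 7.
Primary stress on the rightmost head = syllable 7.
Primary stress: syllable 7 → go.ro.me.tru.fak.ro.ˈrim.

7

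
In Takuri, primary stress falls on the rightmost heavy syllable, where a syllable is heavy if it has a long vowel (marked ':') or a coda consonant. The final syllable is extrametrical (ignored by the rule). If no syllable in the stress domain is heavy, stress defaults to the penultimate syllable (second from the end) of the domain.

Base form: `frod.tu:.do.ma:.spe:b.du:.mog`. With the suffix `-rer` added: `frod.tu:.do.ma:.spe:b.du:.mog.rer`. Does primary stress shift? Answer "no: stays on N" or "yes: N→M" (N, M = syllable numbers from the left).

Base `frod.tu:.do.ma:.spe:b.du:.mog` (7 syllables):
  The final syllable (7, mog) is extrametrical; the stress domain is syllables 1–6.
  Weights: 1 frod H, 2 tu: H, 3 do L, 4 ma: H, 5 spe:b H, 6 du: H.
  Heavy syllables in the domain: 1, 2, 4, 5, 6. The rightmost is syllable 6 (du:).
  → primary stress on syllable 6.
Suffixed `frod.tu:.do.ma:.spe:b.du:.mog.rer` (8 syllables):
  The final syllable (8, rer) is extrametrical; the stress domain is syllables 1–7.
  Weights: 1 frod H, 2 tu: H, 3 do L, 4 ma: H, 5 spe:b H, 6 du: H, 7 mog H.
  Heavy syllables in the domain: 1, 2, 4, 5, 6, 7. The rightmost is syllable 7 (mog).
  → primary stress on syllable 7.

yes: 6→7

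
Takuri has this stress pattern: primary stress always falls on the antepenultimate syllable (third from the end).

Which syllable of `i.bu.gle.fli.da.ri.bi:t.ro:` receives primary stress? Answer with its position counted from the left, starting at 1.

6

The word has 8 syllables; the antepenultimate syllable (third from the end) is syllable 6 (ri).
Primary stress: syllable 6 → i.bu.gle.fli.da.ˈri.bi:t.ro:.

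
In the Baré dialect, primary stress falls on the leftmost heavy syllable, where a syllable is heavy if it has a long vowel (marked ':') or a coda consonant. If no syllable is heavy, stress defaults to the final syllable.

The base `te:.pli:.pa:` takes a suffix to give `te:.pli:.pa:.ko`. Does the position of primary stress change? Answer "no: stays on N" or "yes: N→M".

no: stays on 1

Base `te:.pli:.pa:` (3 syllables):
  Weights: 1 te: H, 2 pli: H, 3 pa: H.
  Heavy syllables in the domain: 1, 2, 3. The leftmost is syllable 1 (te:).
  → primary stress on syllable 1.
Suffixed `te:.pli:.pa:.ko` (4 syllables):
  Weights: 1 te: H, 2 pli: H, 3 pa: H, 4 ko L.
  Heavy syllables in the domain: 1, 2, 3. The leftmost is syllable 1 (te:).
  → primary stress on syllable 1.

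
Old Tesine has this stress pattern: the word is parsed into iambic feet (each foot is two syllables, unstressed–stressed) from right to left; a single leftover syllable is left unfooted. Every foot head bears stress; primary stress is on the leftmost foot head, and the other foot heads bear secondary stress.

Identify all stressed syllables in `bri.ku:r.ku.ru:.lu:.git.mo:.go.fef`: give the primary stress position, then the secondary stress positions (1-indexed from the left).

primary 3, secondary 5, 7, 9

Parse right to left into iambic (σˈσ) feet: bri (ku:r.ˈku) (ru:.ˈlu:) (git.ˈmo:) (go.ˈfef). Syllable 1 is left unfooted.
Foot heads (stressed positions): 3, 5, 7, 9.
End Rule Leftmost: primary stress on the leftmost head = syllable 3.
Secondary stress on 5, 7, 9: bri.ku:r.ˈku.ru:.ˌlu:.git.ˌmo:.go.ˌfef.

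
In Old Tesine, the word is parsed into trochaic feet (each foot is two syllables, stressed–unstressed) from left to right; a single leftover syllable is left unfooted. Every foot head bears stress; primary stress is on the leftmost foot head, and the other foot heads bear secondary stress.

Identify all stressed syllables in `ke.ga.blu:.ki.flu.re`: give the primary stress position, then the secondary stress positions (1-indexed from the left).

Parse left to right into trochaic (ˈσσ) feet: (ˈke.ga) (ˈblu:.ki) (ˈflu.re).
Foot heads (stressed positions): 1, 3, 5.
End Rule Leftmost: primary stress on the leftmost head = syllable 1.
Secondary stress on 3, 5: ˈke.ga.ˌblu:.ki.ˌflu.re.

primary 1, secondary 3, 5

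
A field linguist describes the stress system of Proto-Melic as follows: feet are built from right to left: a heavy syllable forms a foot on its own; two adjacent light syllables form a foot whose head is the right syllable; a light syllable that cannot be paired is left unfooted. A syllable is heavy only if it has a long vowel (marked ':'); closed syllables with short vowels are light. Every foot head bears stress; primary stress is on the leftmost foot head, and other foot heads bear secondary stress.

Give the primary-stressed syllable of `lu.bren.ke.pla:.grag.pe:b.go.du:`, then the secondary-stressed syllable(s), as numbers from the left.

Weights: 1 lu L, 2 bren L, 3 ke L, 4 pla: H, 5 grag L, 6 pe:b H, 7 go L, 8 du: H.
Parse right to left (heavy = foot alone; LL = one foot; stranded L unfooted): lu (bren.ˈke) (ˈpla:) grag (ˈpe:b) go (ˈdu:).
Foot heads: 3, 4, 6, 8.
Primary stress on the leftmost head = syllable 3.
Secondary stress on 4, 6, 8: lu.bren.ˈke.ˌpla:.grag.ˌpe:b.go.ˌdu:.

primary 3, secondary 4, 6, 8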